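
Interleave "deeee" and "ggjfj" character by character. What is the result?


Interleaving "deeee" and "ggjfj":
  Position 0: 'd' from first, 'g' from second => "dg"
  Position 1: 'e' from first, 'g' from second => "eg"
  Position 2: 'e' from first, 'j' from second => "ej"
  Position 3: 'e' from first, 'f' from second => "ef"
  Position 4: 'e' from first, 'j' from second => "ej"
Result: dgegejefej

dgegejefej


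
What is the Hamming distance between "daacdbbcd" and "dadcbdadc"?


Comparing "daacdbbcd" and "dadcbdadc" position by position:
  Position 0: 'd' vs 'd' => same
  Position 1: 'a' vs 'a' => same
  Position 2: 'a' vs 'd' => differ
  Position 3: 'c' vs 'c' => same
  Position 4: 'd' vs 'b' => differ
  Position 5: 'b' vs 'd' => differ
  Position 6: 'b' vs 'a' => differ
  Position 7: 'c' vs 'd' => differ
  Position 8: 'd' vs 'c' => differ
Total differences (Hamming distance): 6

6


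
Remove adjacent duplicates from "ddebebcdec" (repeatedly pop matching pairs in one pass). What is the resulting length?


Input: ddebebcdec
Stack-based adjacent duplicate removal:
  Read 'd': push. Stack: d
  Read 'd': matches stack top 'd' => pop. Stack: (empty)
  Read 'e': push. Stack: e
  Read 'b': push. Stack: eb
  Read 'e': push. Stack: ebe
  Read 'b': push. Stack: ebeb
  Read 'c': push. Stack: ebebc
  Read 'd': push. Stack: ebebcd
  Read 'e': push. Stack: ebebcde
  Read 'c': push. Stack: ebebcdec
Final stack: "ebebcdec" (length 8)

8


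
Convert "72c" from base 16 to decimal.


Input: "72c" in base 16
Positional expansion:
  Digit '7' (value 7) x 16^2 = 1792
  Digit '2' (value 2) x 16^1 = 32
  Digit 'c' (value 12) x 16^0 = 12
Sum = 1836

1836


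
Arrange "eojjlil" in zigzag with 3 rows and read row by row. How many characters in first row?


Zigzag "eojjlil" into 3 rows:
Placing characters:
  'e' => row 0
  'o' => row 1
  'j' => row 2
  'j' => row 1
  'l' => row 0
  'i' => row 1
  'l' => row 2
Rows:
  Row 0: "el"
  Row 1: "oji"
  Row 2: "jl"
First row length: 2

2


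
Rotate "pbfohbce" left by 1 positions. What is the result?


Input: "pbfohbce", rotate left by 1
First 1 characters: "p"
Remaining characters: "bfohbce"
Concatenate remaining + first: "bfohbce" + "p" = "bfohbcep"

bfohbcep


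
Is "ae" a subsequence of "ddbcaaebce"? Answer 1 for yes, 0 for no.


Check if "ae" is a subsequence of "ddbcaaebce"
Greedy scan:
  Position 0 ('d'): no match needed
  Position 1 ('d'): no match needed
  Position 2 ('b'): no match needed
  Position 3 ('c'): no match needed
  Position 4 ('a'): matches sub[0] = 'a'
  Position 5 ('a'): no match needed
  Position 6 ('e'): matches sub[1] = 'e'
  Position 7 ('b'): no match needed
  Position 8 ('c'): no match needed
  Position 9 ('e'): no match needed
All 2 characters matched => is a subsequence

1


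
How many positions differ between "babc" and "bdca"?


Comparing "babc" and "bdca" position by position:
  Position 0: 'b' vs 'b' => same
  Position 1: 'a' vs 'd' => DIFFER
  Position 2: 'b' vs 'c' => DIFFER
  Position 3: 'c' vs 'a' => DIFFER
Positions that differ: 3

3


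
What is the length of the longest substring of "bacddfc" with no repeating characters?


Input: "bacddfc"
Sliding window (track last position of each char):
  Position 0 ('b'): window [0,0] length 1 -- new best
  Position 1 ('a'): window [0,1] length 2 -- new best
  Position 2 ('c'): window [0,2] length 3 -- new best
  Position 3 ('d'): window [0,3] length 4 -- new best
  Position 4 ('d'): repeat (last at 3), move window start to 4
  Position 4 ('d'): window [4,4] length 1
  Position 5 ('f'): window [4,5] length 2
  Position 6 ('c'): window [4,6] length 3
Longest substring with no repeats: "bacd" with length 4

4


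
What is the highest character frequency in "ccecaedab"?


Input: ccecaedab
Character counts:
  'a': 2
  'b': 1
  'c': 3
  'd': 1
  'e': 2
Maximum frequency: 3

3


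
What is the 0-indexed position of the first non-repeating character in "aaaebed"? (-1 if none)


Input: aaaebed
Character frequencies:
  'a': 3
  'b': 1
  'd': 1
  'e': 2
Scanning left to right for freq == 1:
  Position 0 ('a'): freq=3, skip
  Position 1 ('a'): freq=3, skip
  Position 2 ('a'): freq=3, skip
  Position 3 ('e'): freq=2, skip
  Position 4 ('b'): unique! => answer = 4

4


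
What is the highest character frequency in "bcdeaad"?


Input: bcdeaad
Character counts:
  'a': 2
  'b': 1
  'c': 1
  'd': 2
  'e': 1
Maximum frequency: 2

2


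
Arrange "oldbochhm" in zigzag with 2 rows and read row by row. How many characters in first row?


Zigzag "oldbochhm" into 2 rows:
Placing characters:
  'o' => row 0
  'l' => row 1
  'd' => row 0
  'b' => row 1
  'o' => row 0
  'c' => row 1
  'h' => row 0
  'h' => row 1
  'm' => row 0
Rows:
  Row 0: "odohm"
  Row 1: "lbch"
First row length: 5

5


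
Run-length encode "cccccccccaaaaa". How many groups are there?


Input: cccccccccaaaaa
Scanning for consecutive runs:
  Group 1: 'c' x 9 (positions 0-8)
  Group 2: 'a' x 5 (positions 9-13)
Total groups: 2

2


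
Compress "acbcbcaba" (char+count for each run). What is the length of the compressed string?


Input: acbcbcaba
Runs:
  'a' x 1 => "a1"
  'c' x 1 => "c1"
  'b' x 1 => "b1"
  'c' x 1 => "c1"
  'b' x 1 => "b1"
  'c' x 1 => "c1"
  'a' x 1 => "a1"
  'b' x 1 => "b1"
  'a' x 1 => "a1"
Compressed: "a1c1b1c1b1c1a1b1a1"
Compressed length: 18

18


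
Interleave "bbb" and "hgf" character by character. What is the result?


Interleaving "bbb" and "hgf":
  Position 0: 'b' from first, 'h' from second => "bh"
  Position 1: 'b' from first, 'g' from second => "bg"
  Position 2: 'b' from first, 'f' from second => "bf"
Result: bhbgbf

bhbgbf


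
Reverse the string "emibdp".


Input: emibdp
Reading characters right to left:
  Position 5: 'p'
  Position 4: 'd'
  Position 3: 'b'
  Position 2: 'i'
  Position 1: 'm'
  Position 0: 'e'
Reversed: pdbime

pdbime


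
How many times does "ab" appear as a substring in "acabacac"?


Searching for "ab" in "acabacac"
Scanning each position:
  Position 0: "ac" => no
  Position 1: "ca" => no
  Position 2: "ab" => MATCH
  Position 3: "ba" => no
  Position 4: "ac" => no
  Position 5: "ca" => no
  Position 6: "ac" => no
Total occurrences: 1

1


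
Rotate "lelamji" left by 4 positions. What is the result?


Input: "lelamji", rotate left by 4
First 4 characters: "lela"
Remaining characters: "mji"
Concatenate remaining + first: "mji" + "lela" = "mjilela"

mjilela


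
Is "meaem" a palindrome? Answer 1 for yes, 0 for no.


Input: meaem
Reversed: meaem
  Compare pos 0 ('m') with pos 4 ('m'): match
  Compare pos 1 ('e') with pos 3 ('e'): match
Result: palindrome

1


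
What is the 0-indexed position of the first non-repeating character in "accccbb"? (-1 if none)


Input: accccbb
Character frequencies:
  'a': 1
  'b': 2
  'c': 4
Scanning left to right for freq == 1:
  Position 0 ('a'): unique! => answer = 0

0


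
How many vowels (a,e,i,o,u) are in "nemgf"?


Input: nemgf
Checking each character:
  'n' at position 0: consonant
  'e' at position 1: vowel (running total: 1)
  'm' at position 2: consonant
  'g' at position 3: consonant
  'f' at position 4: consonant
Total vowels: 1

1


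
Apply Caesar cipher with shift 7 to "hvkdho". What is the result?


Caesar cipher: shift "hvkdho" by 7
  'h' (pos 7) + 7 = pos 14 = 'o'
  'v' (pos 21) + 7 = pos 2 = 'c'
  'k' (pos 10) + 7 = pos 17 = 'r'
  'd' (pos 3) + 7 = pos 10 = 'k'
  'h' (pos 7) + 7 = pos 14 = 'o'
  'o' (pos 14) + 7 = pos 21 = 'v'
Result: ocrkov

ocrkov


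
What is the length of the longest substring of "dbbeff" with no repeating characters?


Input: "dbbeff"
Sliding window (track last position of each char):
  Position 0 ('d'): window [0,0] length 1 -- new best
  Position 1 ('b'): window [0,1] length 2 -- new best
  Position 2 ('b'): repeat (last at 1), move window start to 2
  Position 2 ('b'): window [2,2] length 1
  Position 3 ('e'): window [2,3] length 2
  Position 4 ('f'): window [2,4] length 3 -- new best
  Position 5 ('f'): repeat (last at 4), move window start to 5
  Position 5 ('f'): window [5,5] length 1
Longest substring with no repeats: "bef" with length 3

3


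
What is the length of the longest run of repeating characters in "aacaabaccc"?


Input: "aacaabaccc"
Scanning for longest run:
  Position 1 ('a'): continues run of 'a', length=2
  Position 2 ('c'): new char, reset run to 1
  Position 3 ('a'): new char, reset run to 1
  Position 4 ('a'): continues run of 'a', length=2
  Position 5 ('b'): new char, reset run to 1
  Position 6 ('a'): new char, reset run to 1
  Position 7 ('c'): new char, reset run to 1
  Position 8 ('c'): continues run of 'c', length=2
  Position 9 ('c'): continues run of 'c', length=3
Longest run: 'c' with length 3

3


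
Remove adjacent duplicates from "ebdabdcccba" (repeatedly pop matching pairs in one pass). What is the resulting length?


Input: ebdabdcccba
Stack-based adjacent duplicate removal:
  Read 'e': push. Stack: e
  Read 'b': push. Stack: eb
  Read 'd': push. Stack: ebd
  Read 'a': push. Stack: ebda
  Read 'b': push. Stack: ebdab
  Read 'd': push. Stack: ebdabd
  Read 'c': push. Stack: ebdabdc
  Read 'c': matches stack top 'c' => pop. Stack: ebdabd
  Read 'c': push. Stack: ebdabdc
  Read 'b': push. Stack: ebdabdcb
  Read 'a': push. Stack: ebdabdcba
Final stack: "ebdabdcba" (length 9)

9


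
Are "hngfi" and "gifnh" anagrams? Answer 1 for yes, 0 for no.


Strings: "hngfi", "gifnh"
Sorted first:  fghin
Sorted second: fghin
Sorted forms match => anagrams

1


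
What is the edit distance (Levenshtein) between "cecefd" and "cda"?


Computing edit distance: "cecefd" -> "cda"
DP table:
           c    d    a
      0    1    2    3
  c   1    0    1    2
  e   2    1    1    2
  c   3    2    2    2
  e   4    3    3    3
  f   5    4    4    4
  d   6    5    4    5
Edit distance = dp[6][3] = 5

5


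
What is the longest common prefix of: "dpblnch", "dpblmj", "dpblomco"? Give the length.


Words: dpblnch, dpblmj, dpblomco
  Position 0: all 'd' => match
  Position 1: all 'p' => match
  Position 2: all 'b' => match
  Position 3: all 'l' => match
  Position 4: ('n', 'm', 'o') => mismatch, stop
LCP = "dpbl" (length 4)

4


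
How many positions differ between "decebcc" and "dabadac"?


Comparing "decebcc" and "dabadac" position by position:
  Position 0: 'd' vs 'd' => same
  Position 1: 'e' vs 'a' => DIFFER
  Position 2: 'c' vs 'b' => DIFFER
  Position 3: 'e' vs 'a' => DIFFER
  Position 4: 'b' vs 'd' => DIFFER
  Position 5: 'c' vs 'a' => DIFFER
  Position 6: 'c' vs 'c' => same
Positions that differ: 5

5


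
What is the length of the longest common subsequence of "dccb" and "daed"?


LCS of "dccb" and "daed"
DP table:
           d    a    e    d
      0    0    0    0    0
  d   0    1    1    1    1
  c   0    1    1    1    1
  c   0    1    1    1    1
  b   0    1    1    1    1
LCS length = dp[4][4] = 1

1


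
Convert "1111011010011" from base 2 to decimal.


Input: "1111011010011" in base 2
Positional expansion:
  Digit '1' (value 1) x 2^12 = 4096
  Digit '1' (value 1) x 2^11 = 2048
  Digit '1' (value 1) x 2^10 = 1024
  Digit '1' (value 1) x 2^9 = 512
  Digit '0' (value 0) x 2^8 = 0
  Digit '1' (value 1) x 2^7 = 128
  Digit '1' (value 1) x 2^6 = 64
  Digit '0' (value 0) x 2^5 = 0
  Digit '1' (value 1) x 2^4 = 16
  Digit '0' (value 0) x 2^3 = 0
  Digit '0' (value 0) x 2^2 = 0
  Digit '1' (value 1) x 2^1 = 2
  Digit '1' (value 1) x 2^0 = 1
Sum = 7891

7891


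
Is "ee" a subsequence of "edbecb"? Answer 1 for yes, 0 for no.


Check if "ee" is a subsequence of "edbecb"
Greedy scan:
  Position 0 ('e'): matches sub[0] = 'e'
  Position 1 ('d'): no match needed
  Position 2 ('b'): no match needed
  Position 3 ('e'): matches sub[1] = 'e'
  Position 4 ('c'): no match needed
  Position 5 ('b'): no match needed
All 2 characters matched => is a subsequence

1


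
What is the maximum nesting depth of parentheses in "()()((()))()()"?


Input: "()()((()))()()"
Tracking depth:
  Position 0 '(': depth becomes 1
  Position 1 ')': depth becomes 0
  Position 2 '(': depth becomes 1
  Position 3 ')': depth becomes 0
  Position 4 '(': depth becomes 1
  Position 5 '(': depth becomes 2
  Position 6 '(': depth becomes 3
  Position 7 ')': depth becomes 2
  Position 8 ')': depth becomes 1
  Position 9 ')': depth becomes 0
  Position 10 '(': depth becomes 1
  Position 11 ')': depth becomes 0
  Position 12 '(': depth becomes 1
  Position 13 ')': depth becomes 0
Maximum depth reached: 3

3


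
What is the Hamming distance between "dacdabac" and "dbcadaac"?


Comparing "dacdabac" and "dbcadaac" position by position:
  Position 0: 'd' vs 'd' => same
  Position 1: 'a' vs 'b' => differ
  Position 2: 'c' vs 'c' => same
  Position 3: 'd' vs 'a' => differ
  Position 4: 'a' vs 'd' => differ
  Position 5: 'b' vs 'a' => differ
  Position 6: 'a' vs 'a' => same
  Position 7: 'c' vs 'c' => same
Total differences (Hamming distance): 4

4


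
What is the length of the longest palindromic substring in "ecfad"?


Input: "ecfad"
Checking substrings for palindromes:
  No multi-char palindromic substrings found
Longest palindromic substring: "e" with length 1

1


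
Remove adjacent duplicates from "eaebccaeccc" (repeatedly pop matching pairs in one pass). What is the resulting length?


Input: eaebccaeccc
Stack-based adjacent duplicate removal:
  Read 'e': push. Stack: e
  Read 'a': push. Stack: ea
  Read 'e': push. Stack: eae
  Read 'b': push. Stack: eaeb
  Read 'c': push. Stack: eaebc
  Read 'c': matches stack top 'c' => pop. Stack: eaeb
  Read 'a': push. Stack: eaeba
  Read 'e': push. Stack: eaebae
  Read 'c': push. Stack: eaebaec
  Read 'c': matches stack top 'c' => pop. Stack: eaebae
  Read 'c': push. Stack: eaebaec
Final stack: "eaebaec" (length 7)

7


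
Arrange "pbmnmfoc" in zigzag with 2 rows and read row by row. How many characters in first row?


Zigzag "pbmnmfoc" into 2 rows:
Placing characters:
  'p' => row 0
  'b' => row 1
  'm' => row 0
  'n' => row 1
  'm' => row 0
  'f' => row 1
  'o' => row 0
  'c' => row 1
Rows:
  Row 0: "pmmo"
  Row 1: "bnfc"
First row length: 4

4


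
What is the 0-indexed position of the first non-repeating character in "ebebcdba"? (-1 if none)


Input: ebebcdba
Character frequencies:
  'a': 1
  'b': 3
  'c': 1
  'd': 1
  'e': 2
Scanning left to right for freq == 1:
  Position 0 ('e'): freq=2, skip
  Position 1 ('b'): freq=3, skip
  Position 2 ('e'): freq=2, skip
  Position 3 ('b'): freq=3, skip
  Position 4 ('c'): unique! => answer = 4

4


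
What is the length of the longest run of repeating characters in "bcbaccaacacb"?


Input: "bcbaccaacacb"
Scanning for longest run:
  Position 1 ('c'): new char, reset run to 1
  Position 2 ('b'): new char, reset run to 1
  Position 3 ('a'): new char, reset run to 1
  Position 4 ('c'): new char, reset run to 1
  Position 5 ('c'): continues run of 'c', length=2
  Position 6 ('a'): new char, reset run to 1
  Position 7 ('a'): continues run of 'a', length=2
  Position 8 ('c'): new char, reset run to 1
  Position 9 ('a'): new char, reset run to 1
  Position 10 ('c'): new char, reset run to 1
  Position 11 ('b'): new char, reset run to 1
Longest run: 'c' with length 2

2


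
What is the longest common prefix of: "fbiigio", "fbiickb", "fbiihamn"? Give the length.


Words: fbiigio, fbiickb, fbiihamn
  Position 0: all 'f' => match
  Position 1: all 'b' => match
  Position 2: all 'i' => match
  Position 3: all 'i' => match
  Position 4: ('g', 'c', 'h') => mismatch, stop
LCP = "fbii" (length 4)

4


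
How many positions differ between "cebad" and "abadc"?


Comparing "cebad" and "abadc" position by position:
  Position 0: 'c' vs 'a' => DIFFER
  Position 1: 'e' vs 'b' => DIFFER
  Position 2: 'b' vs 'a' => DIFFER
  Position 3: 'a' vs 'd' => DIFFER
  Position 4: 'd' vs 'c' => DIFFER
Positions that differ: 5

5


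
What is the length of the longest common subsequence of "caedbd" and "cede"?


LCS of "caedbd" and "cede"
DP table:
           c    e    d    e
      0    0    0    0    0
  c   0    1    1    1    1
  a   0    1    1    1    1
  e   0    1    2    2    2
  d   0    1    2    3    3
  b   0    1    2    3    3
  d   0    1    2    3    3
LCS length = dp[6][4] = 3

3


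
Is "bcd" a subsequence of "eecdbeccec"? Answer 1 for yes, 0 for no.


Check if "bcd" is a subsequence of "eecdbeccec"
Greedy scan:
  Position 0 ('e'): no match needed
  Position 1 ('e'): no match needed
  Position 2 ('c'): no match needed
  Position 3 ('d'): no match needed
  Position 4 ('b'): matches sub[0] = 'b'
  Position 5 ('e'): no match needed
  Position 6 ('c'): matches sub[1] = 'c'
  Position 7 ('c'): no match needed
  Position 8 ('e'): no match needed
  Position 9 ('c'): no match needed
Only matched 2/3 characters => not a subsequence

0


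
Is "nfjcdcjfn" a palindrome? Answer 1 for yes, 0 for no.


Input: nfjcdcjfn
Reversed: nfjcdcjfn
  Compare pos 0 ('n') with pos 8 ('n'): match
  Compare pos 1 ('f') with pos 7 ('f'): match
  Compare pos 2 ('j') with pos 6 ('j'): match
  Compare pos 3 ('c') with pos 5 ('c'): match
Result: palindrome

1


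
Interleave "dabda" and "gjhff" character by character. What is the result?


Interleaving "dabda" and "gjhff":
  Position 0: 'd' from first, 'g' from second => "dg"
  Position 1: 'a' from first, 'j' from second => "aj"
  Position 2: 'b' from first, 'h' from second => "bh"
  Position 3: 'd' from first, 'f' from second => "df"
  Position 4: 'a' from first, 'f' from second => "af"
Result: dgajbhdfaf

dgajbhdfaf


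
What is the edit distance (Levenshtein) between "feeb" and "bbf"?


Computing edit distance: "feeb" -> "bbf"
DP table:
           b    b    f
      0    1    2    3
  f   1    1    2    2
  e   2    2    2    3
  e   3    3    3    3
  b   4    3    3    4
Edit distance = dp[4][3] = 4

4


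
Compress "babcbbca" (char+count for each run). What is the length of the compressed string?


Input: babcbbca
Runs:
  'b' x 1 => "b1"
  'a' x 1 => "a1"
  'b' x 1 => "b1"
  'c' x 1 => "c1"
  'b' x 2 => "b2"
  'c' x 1 => "c1"
  'a' x 1 => "a1"
Compressed: "b1a1b1c1b2c1a1"
Compressed length: 14

14


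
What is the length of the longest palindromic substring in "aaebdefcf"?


Input: "aaebdefcf"
Checking substrings for palindromes:
  [6:9] "fcf" (len 3) => palindrome
  [0:2] "aa" (len 2) => palindrome
Longest palindromic substring: "fcf" with length 3

3


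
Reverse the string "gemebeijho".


Input: gemebeijho
Reading characters right to left:
  Position 9: 'o'
  Position 8: 'h'
  Position 7: 'j'
  Position 6: 'i'
  Position 5: 'e'
  Position 4: 'b'
  Position 3: 'e'
  Position 2: 'm'
  Position 1: 'e'
  Position 0: 'g'
Reversed: ohjiebemeg

ohjiebemeg


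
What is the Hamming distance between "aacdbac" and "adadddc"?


Comparing "aacdbac" and "adadddc" position by position:
  Position 0: 'a' vs 'a' => same
  Position 1: 'a' vs 'd' => differ
  Position 2: 'c' vs 'a' => differ
  Position 3: 'd' vs 'd' => same
  Position 4: 'b' vs 'd' => differ
  Position 5: 'a' vs 'd' => differ
  Position 6: 'c' vs 'c' => same
Total differences (Hamming distance): 4

4


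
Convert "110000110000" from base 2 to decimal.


Input: "110000110000" in base 2
Positional expansion:
  Digit '1' (value 1) x 2^11 = 2048
  Digit '1' (value 1) x 2^10 = 1024
  Digit '0' (value 0) x 2^9 = 0
  Digit '0' (value 0) x 2^8 = 0
  Digit '0' (value 0) x 2^7 = 0
  Digit '0' (value 0) x 2^6 = 0
  Digit '1' (value 1) x 2^5 = 32
  Digit '1' (value 1) x 2^4 = 16
  Digit '0' (value 0) x 2^3 = 0
  Digit '0' (value 0) x 2^2 = 0
  Digit '0' (value 0) x 2^1 = 0
  Digit '0' (value 0) x 2^0 = 0
Sum = 3120

3120


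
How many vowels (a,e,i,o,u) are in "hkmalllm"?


Input: hkmalllm
Checking each character:
  'h' at position 0: consonant
  'k' at position 1: consonant
  'm' at position 2: consonant
  'a' at position 3: vowel (running total: 1)
  'l' at position 4: consonant
  'l' at position 5: consonant
  'l' at position 6: consonant
  'm' at position 7: consonant
Total vowels: 1

1


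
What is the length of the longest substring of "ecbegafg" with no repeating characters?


Input: "ecbegafg"
Sliding window (track last position of each char):
  Position 0 ('e'): window [0,0] length 1 -- new best
  Position 1 ('c'): window [0,1] length 2 -- new best
  Position 2 ('b'): window [0,2] length 3 -- new best
  Position 3 ('e'): repeat (last at 0), move window start to 1
  Position 3 ('e'): window [1,3] length 3
  Position 4 ('g'): window [1,4] length 4 -- new best
  Position 5 ('a'): window [1,5] length 5 -- new best
  Position 6 ('f'): window [1,6] length 6 -- new best
  Position 7 ('g'): repeat (last at 4), move window start to 5
  Position 7 ('g'): window [5,7] length 3
Longest substring with no repeats: "cbegaf" with length 6

6


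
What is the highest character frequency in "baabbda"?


Input: baabbda
Character counts:
  'a': 3
  'b': 3
  'd': 1
Maximum frequency: 3

3


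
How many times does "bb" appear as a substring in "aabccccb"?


Searching for "bb" in "aabccccb"
Scanning each position:
  Position 0: "aa" => no
  Position 1: "ab" => no
  Position 2: "bc" => no
  Position 3: "cc" => no
  Position 4: "cc" => no
  Position 5: "cc" => no
  Position 6: "cb" => no
Total occurrences: 0

0


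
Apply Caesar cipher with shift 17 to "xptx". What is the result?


Caesar cipher: shift "xptx" by 17
  'x' (pos 23) + 17 = pos 14 = 'o'
  'p' (pos 15) + 17 = pos 6 = 'g'
  't' (pos 19) + 17 = pos 10 = 'k'
  'x' (pos 23) + 17 = pos 14 = 'o'
Result: ogko

ogko


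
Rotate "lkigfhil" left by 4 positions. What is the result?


Input: "lkigfhil", rotate left by 4
First 4 characters: "lkig"
Remaining characters: "fhil"
Concatenate remaining + first: "fhil" + "lkig" = "fhillkig"

fhillkig


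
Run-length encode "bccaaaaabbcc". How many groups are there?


Input: bccaaaaabbcc
Scanning for consecutive runs:
  Group 1: 'b' x 1 (positions 0-0)
  Group 2: 'c' x 2 (positions 1-2)
  Group 3: 'a' x 5 (positions 3-7)
  Group 4: 'b' x 2 (positions 8-9)
  Group 5: 'c' x 2 (positions 10-11)
Total groups: 5

5


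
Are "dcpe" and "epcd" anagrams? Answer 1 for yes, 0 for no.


Strings: "dcpe", "epcd"
Sorted first:  cdep
Sorted second: cdep
Sorted forms match => anagrams

1


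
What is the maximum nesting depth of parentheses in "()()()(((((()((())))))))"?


Input: "()()()(((((()((())))))))"
Tracking depth:
  Position 0 '(': depth becomes 1
  Position 1 ')': depth becomes 0
  Position 2 '(': depth becomes 1
  Position 3 ')': depth becomes 0
  Position 4 '(': depth becomes 1
  Position 5 ')': depth becomes 0
  Position 6 '(': depth becomes 1
  Position 7 '(': depth becomes 2
  Position 8 '(': depth becomes 3
  Position 9 '(': depth becomes 4
  Position 10 '(': depth becomes 5
  Position 11 '(': depth becomes 6
  Position 12 ')': depth becomes 5
  Position 13 '(': depth becomes 6
  Position 14 '(': depth becomes 7
  Position 15 '(': depth becomes 8
  Position 16 ')': depth becomes 7
  Position 17 ')': depth becomes 6
  Position 18 ')': depth becomes 5
  Position 19 ')': depth becomes 4
  Position 20 ')': depth becomes 3
  Position 21 ')': depth becomes 2
  Position 22 ')': depth becomes 1
  Position 23 ')': depth becomes 0
Maximum depth reached: 8

8


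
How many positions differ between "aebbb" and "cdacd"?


Comparing "aebbb" and "cdacd" position by position:
  Position 0: 'a' vs 'c' => DIFFER
  Position 1: 'e' vs 'd' => DIFFER
  Position 2: 'b' vs 'a' => DIFFER
  Position 3: 'b' vs 'c' => DIFFER
  Position 4: 'b' vs 'd' => DIFFER
Positions that differ: 5

5


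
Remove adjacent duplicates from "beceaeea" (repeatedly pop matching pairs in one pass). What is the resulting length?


Input: beceaeea
Stack-based adjacent duplicate removal:
  Read 'b': push. Stack: b
  Read 'e': push. Stack: be
  Read 'c': push. Stack: bec
  Read 'e': push. Stack: bece
  Read 'a': push. Stack: becea
  Read 'e': push. Stack: beceae
  Read 'e': matches stack top 'e' => pop. Stack: becea
  Read 'a': matches stack top 'a' => pop. Stack: bece
Final stack: "bece" (length 4)

4


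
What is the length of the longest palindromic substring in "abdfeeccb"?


Input: "abdfeeccb"
Checking substrings for palindromes:
  [4:6] "ee" (len 2) => palindrome
  [6:8] "cc" (len 2) => palindrome
Longest palindromic substring: "ee" with length 2

2


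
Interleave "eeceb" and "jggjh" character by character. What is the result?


Interleaving "eeceb" and "jggjh":
  Position 0: 'e' from first, 'j' from second => "ej"
  Position 1: 'e' from first, 'g' from second => "eg"
  Position 2: 'c' from first, 'g' from second => "cg"
  Position 3: 'e' from first, 'j' from second => "ej"
  Position 4: 'b' from first, 'h' from second => "bh"
Result: ejegcgejbh

ejegcgejbh


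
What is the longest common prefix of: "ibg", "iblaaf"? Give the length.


Words: ibg, iblaaf
  Position 0: all 'i' => match
  Position 1: all 'b' => match
  Position 2: ('g', 'l') => mismatch, stop
LCP = "ib" (length 2)

2


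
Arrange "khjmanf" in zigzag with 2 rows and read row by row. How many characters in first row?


Zigzag "khjmanf" into 2 rows:
Placing characters:
  'k' => row 0
  'h' => row 1
  'j' => row 0
  'm' => row 1
  'a' => row 0
  'n' => row 1
  'f' => row 0
Rows:
  Row 0: "kjaf"
  Row 1: "hmn"
First row length: 4

4


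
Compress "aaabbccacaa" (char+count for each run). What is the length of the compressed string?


Input: aaabbccacaa
Runs:
  'a' x 3 => "a3"
  'b' x 2 => "b2"
  'c' x 2 => "c2"
  'a' x 1 => "a1"
  'c' x 1 => "c1"
  'a' x 2 => "a2"
Compressed: "a3b2c2a1c1a2"
Compressed length: 12

12


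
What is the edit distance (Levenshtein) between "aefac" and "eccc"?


Computing edit distance: "aefac" -> "eccc"
DP table:
           e    c    c    c
      0    1    2    3    4
  a   1    1    2    3    4
  e   2    1    2    3    4
  f   3    2    2    3    4
  a   4    3    3    3    4
  c   5    4    3    3    3
Edit distance = dp[5][4] = 3

3


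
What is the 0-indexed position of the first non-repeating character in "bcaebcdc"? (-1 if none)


Input: bcaebcdc
Character frequencies:
  'a': 1
  'b': 2
  'c': 3
  'd': 1
  'e': 1
Scanning left to right for freq == 1:
  Position 0 ('b'): freq=2, skip
  Position 1 ('c'): freq=3, skip
  Position 2 ('a'): unique! => answer = 2

2


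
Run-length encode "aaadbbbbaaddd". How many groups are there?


Input: aaadbbbbaaddd
Scanning for consecutive runs:
  Group 1: 'a' x 3 (positions 0-2)
  Group 2: 'd' x 1 (positions 3-3)
  Group 3: 'b' x 4 (positions 4-7)
  Group 4: 'a' x 2 (positions 8-9)
  Group 5: 'd' x 3 (positions 10-12)
Total groups: 5

5


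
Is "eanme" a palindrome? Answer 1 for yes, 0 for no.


Input: eanme
Reversed: emnae
  Compare pos 0 ('e') with pos 4 ('e'): match
  Compare pos 1 ('a') with pos 3 ('m'): MISMATCH
Result: not a palindrome

0


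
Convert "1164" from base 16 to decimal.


Input: "1164" in base 16
Positional expansion:
  Digit '1' (value 1) x 16^3 = 4096
  Digit '1' (value 1) x 16^2 = 256
  Digit '6' (value 6) x 16^1 = 96
  Digit '4' (value 4) x 16^0 = 4
Sum = 4452

4452


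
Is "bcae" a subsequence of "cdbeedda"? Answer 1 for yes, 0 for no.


Check if "bcae" is a subsequence of "cdbeedda"
Greedy scan:
  Position 0 ('c'): no match needed
  Position 1 ('d'): no match needed
  Position 2 ('b'): matches sub[0] = 'b'
  Position 3 ('e'): no match needed
  Position 4 ('e'): no match needed
  Position 5 ('d'): no match needed
  Position 6 ('d'): no match needed
  Position 7 ('a'): no match needed
Only matched 1/4 characters => not a subsequence

0


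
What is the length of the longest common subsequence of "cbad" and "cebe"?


LCS of "cbad" and "cebe"
DP table:
           c    e    b    e
      0    0    0    0    0
  c   0    1    1    1    1
  b   0    1    1    2    2
  a   0    1    1    2    2
  d   0    1    1    2    2
LCS length = dp[4][4] = 2

2


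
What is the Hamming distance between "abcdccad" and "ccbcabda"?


Comparing "abcdccad" and "ccbcabda" position by position:
  Position 0: 'a' vs 'c' => differ
  Position 1: 'b' vs 'c' => differ
  Position 2: 'c' vs 'b' => differ
  Position 3: 'd' vs 'c' => differ
  Position 4: 'c' vs 'a' => differ
  Position 5: 'c' vs 'b' => differ
  Position 6: 'a' vs 'd' => differ
  Position 7: 'd' vs 'a' => differ
Total differences (Hamming distance): 8

8


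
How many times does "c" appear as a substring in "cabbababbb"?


Searching for "c" in "cabbababbb"
Scanning each position:
  Position 0: "c" => MATCH
  Position 1: "a" => no
  Position 2: "b" => no
  Position 3: "b" => no
  Position 4: "a" => no
  Position 5: "b" => no
  Position 6: "a" => no
  Position 7: "b" => no
  Position 8: "b" => no
  Position 9: "b" => no
Total occurrences: 1

1


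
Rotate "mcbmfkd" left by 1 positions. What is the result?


Input: "mcbmfkd", rotate left by 1
First 1 characters: "m"
Remaining characters: "cbmfkd"
Concatenate remaining + first: "cbmfkd" + "m" = "cbmfkdm"

cbmfkdm


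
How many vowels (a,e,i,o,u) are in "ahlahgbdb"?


Input: ahlahgbdb
Checking each character:
  'a' at position 0: vowel (running total: 1)
  'h' at position 1: consonant
  'l' at position 2: consonant
  'a' at position 3: vowel (running total: 2)
  'h' at position 4: consonant
  'g' at position 5: consonant
  'b' at position 6: consonant
  'd' at position 7: consonant
  'b' at position 8: consonant
Total vowels: 2

2


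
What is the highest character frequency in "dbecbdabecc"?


Input: dbecbdabecc
Character counts:
  'a': 1
  'b': 3
  'c': 3
  'd': 2
  'e': 2
Maximum frequency: 3

3


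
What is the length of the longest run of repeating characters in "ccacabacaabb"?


Input: "ccacabacaabb"
Scanning for longest run:
  Position 1 ('c'): continues run of 'c', length=2
  Position 2 ('a'): new char, reset run to 1
  Position 3 ('c'): new char, reset run to 1
  Position 4 ('a'): new char, reset run to 1
  Position 5 ('b'): new char, reset run to 1
  Position 6 ('a'): new char, reset run to 1
  Position 7 ('c'): new char, reset run to 1
  Position 8 ('a'): new char, reset run to 1
  Position 9 ('a'): continues run of 'a', length=2
  Position 10 ('b'): new char, reset run to 1
  Position 11 ('b'): continues run of 'b', length=2
Longest run: 'c' with length 2

2


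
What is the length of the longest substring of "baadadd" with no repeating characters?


Input: "baadadd"
Sliding window (track last position of each char):
  Position 0 ('b'): window [0,0] length 1 -- new best
  Position 1 ('a'): window [0,1] length 2 -- new best
  Position 2 ('a'): repeat (last at 1), move window start to 2
  Position 2 ('a'): window [2,2] length 1
  Position 3 ('d'): window [2,3] length 2
  Position 4 ('a'): repeat (last at 2), move window start to 3
  Position 4 ('a'): window [3,4] length 2
  Position 5 ('d'): repeat (last at 3), move window start to 4
  Position 5 ('d'): window [4,5] length 2
  Position 6 ('d'): repeat (last at 5), move window start to 6
  Position 6 ('d'): window [6,6] length 1
Longest substring with no repeats: "ba" with length 2

2


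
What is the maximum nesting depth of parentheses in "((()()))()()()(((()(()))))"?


Input: "((()()))()()()(((()(()))))"
Tracking depth:
  Position 0 '(': depth becomes 1
  Position 1 '(': depth becomes 2
  Position 2 '(': depth becomes 3
  Position 3 ')': depth becomes 2
  Position 4 '(': depth becomes 3
  Position 5 ')': depth becomes 2
  Position 6 ')': depth becomes 1
  Position 7 ')': depth becomes 0
  Position 8 '(': depth becomes 1
  Position 9 ')': depth becomes 0
  Position 10 '(': depth becomes 1
  Position 11 ')': depth becomes 0
  Position 12 '(': depth becomes 1
  Position 13 ')': depth becomes 0
  Position 14 '(': depth becomes 1
  Position 15 '(': depth becomes 2
  Position 16 '(': depth becomes 3
  Position 17 '(': depth becomes 4
  Position 18 ')': depth becomes 3
  Position 19 '(': depth becomes 4
  Position 20 '(': depth becomes 5
  Position 21 ')': depth becomes 4
  Position 22 ')': depth becomes 3
  Position 23 ')': depth becomes 2
  Position 24 ')': depth becomes 1
  Position 25 ')': depth becomes 0
Maximum depth reached: 5

5


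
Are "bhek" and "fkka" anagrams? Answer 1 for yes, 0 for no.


Strings: "bhek", "fkka"
Sorted first:  behk
Sorted second: afkk
Differ at position 0: 'b' vs 'a' => not anagrams

0


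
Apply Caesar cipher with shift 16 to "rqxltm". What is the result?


Caesar cipher: shift "rqxltm" by 16
  'r' (pos 17) + 16 = pos 7 = 'h'
  'q' (pos 16) + 16 = pos 6 = 'g'
  'x' (pos 23) + 16 = pos 13 = 'n'
  'l' (pos 11) + 16 = pos 1 = 'b'
  't' (pos 19) + 16 = pos 9 = 'j'
  'm' (pos 12) + 16 = pos 2 = 'c'
Result: hgnbjc

hgnbjc


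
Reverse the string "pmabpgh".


Input: pmabpgh
Reading characters right to left:
  Position 6: 'h'
  Position 5: 'g'
  Position 4: 'p'
  Position 3: 'b'
  Position 2: 'a'
  Position 1: 'm'
  Position 0: 'p'
Reversed: hgpbamp

hgpbamp


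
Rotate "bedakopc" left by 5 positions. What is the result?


Input: "bedakopc", rotate left by 5
First 5 characters: "bedak"
Remaining characters: "opc"
Concatenate remaining + first: "opc" + "bedak" = "opcbedak"

opcbedak


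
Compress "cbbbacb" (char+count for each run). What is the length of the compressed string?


Input: cbbbacb
Runs:
  'c' x 1 => "c1"
  'b' x 3 => "b3"
  'a' x 1 => "a1"
  'c' x 1 => "c1"
  'b' x 1 => "b1"
Compressed: "c1b3a1c1b1"
Compressed length: 10

10


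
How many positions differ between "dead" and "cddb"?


Comparing "dead" and "cddb" position by position:
  Position 0: 'd' vs 'c' => DIFFER
  Position 1: 'e' vs 'd' => DIFFER
  Position 2: 'a' vs 'd' => DIFFER
  Position 3: 'd' vs 'b' => DIFFER
Positions that differ: 4

4


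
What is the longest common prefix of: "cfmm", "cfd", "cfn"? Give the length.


Words: cfmm, cfd, cfn
  Position 0: all 'c' => match
  Position 1: all 'f' => match
  Position 2: ('m', 'd', 'n') => mismatch, stop
LCP = "cf" (length 2)

2


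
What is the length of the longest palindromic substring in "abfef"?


Input: "abfef"
Checking substrings for palindromes:
  [2:5] "fef" (len 3) => palindrome
Longest palindromic substring: "fef" with length 3

3


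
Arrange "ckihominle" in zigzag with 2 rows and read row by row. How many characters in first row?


Zigzag "ckihominle" into 2 rows:
Placing characters:
  'c' => row 0
  'k' => row 1
  'i' => row 0
  'h' => row 1
  'o' => row 0
  'm' => row 1
  'i' => row 0
  'n' => row 1
  'l' => row 0
  'e' => row 1
Rows:
  Row 0: "cioil"
  Row 1: "khmne"
First row length: 5

5


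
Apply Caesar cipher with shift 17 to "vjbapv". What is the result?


Caesar cipher: shift "vjbapv" by 17
  'v' (pos 21) + 17 = pos 12 = 'm'
  'j' (pos 9) + 17 = pos 0 = 'a'
  'b' (pos 1) + 17 = pos 18 = 's'
  'a' (pos 0) + 17 = pos 17 = 'r'
  'p' (pos 15) + 17 = pos 6 = 'g'
  'v' (pos 21) + 17 = pos 12 = 'm'
Result: masrgm

masrgm


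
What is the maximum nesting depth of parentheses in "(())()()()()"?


Input: "(())()()()()"
Tracking depth:
  Position 0 '(': depth becomes 1
  Position 1 '(': depth becomes 2
  Position 2 ')': depth becomes 1
  Position 3 ')': depth becomes 0
  Position 4 '(': depth becomes 1
  Position 5 ')': depth becomes 0
  Position 6 '(': depth becomes 1
  Position 7 ')': depth becomes 0
  Position 8 '(': depth becomes 1
  Position 9 ')': depth becomes 0
  Position 10 '(': depth becomes 1
  Position 11 ')': depth becomes 0
Maximum depth reached: 2

2


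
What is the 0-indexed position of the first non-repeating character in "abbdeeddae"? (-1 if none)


Input: abbdeeddae
Character frequencies:
  'a': 2
  'b': 2
  'd': 3
  'e': 3
Scanning left to right for freq == 1:
  Position 0 ('a'): freq=2, skip
  Position 1 ('b'): freq=2, skip
  Position 2 ('b'): freq=2, skip
  Position 3 ('d'): freq=3, skip
  Position 4 ('e'): freq=3, skip
  Position 5 ('e'): freq=3, skip
  Position 6 ('d'): freq=3, skip
  Position 7 ('d'): freq=3, skip
  Position 8 ('a'): freq=2, skip
  Position 9 ('e'): freq=3, skip
  No unique character found => answer = -1

-1


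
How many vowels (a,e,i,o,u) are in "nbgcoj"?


Input: nbgcoj
Checking each character:
  'n' at position 0: consonant
  'b' at position 1: consonant
  'g' at position 2: consonant
  'c' at position 3: consonant
  'o' at position 4: vowel (running total: 1)
  'j' at position 5: consonant
Total vowels: 1

1


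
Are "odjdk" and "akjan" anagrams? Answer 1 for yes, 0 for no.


Strings: "odjdk", "akjan"
Sorted first:  ddjko
Sorted second: aajkn
Differ at position 0: 'd' vs 'a' => not anagrams

0


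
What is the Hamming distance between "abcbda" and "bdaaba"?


Comparing "abcbda" and "bdaaba" position by position:
  Position 0: 'a' vs 'b' => differ
  Position 1: 'b' vs 'd' => differ
  Position 2: 'c' vs 'a' => differ
  Position 3: 'b' vs 'a' => differ
  Position 4: 'd' vs 'b' => differ
  Position 5: 'a' vs 'a' => same
Total differences (Hamming distance): 5

5


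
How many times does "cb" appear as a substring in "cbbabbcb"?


Searching for "cb" in "cbbabbcb"
Scanning each position:
  Position 0: "cb" => MATCH
  Position 1: "bb" => no
  Position 2: "ba" => no
  Position 3: "ab" => no
  Position 4: "bb" => no
  Position 5: "bc" => no
  Position 6: "cb" => MATCH
Total occurrences: 2

2


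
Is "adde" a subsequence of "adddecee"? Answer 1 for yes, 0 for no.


Check if "adde" is a subsequence of "adddecee"
Greedy scan:
  Position 0 ('a'): matches sub[0] = 'a'
  Position 1 ('d'): matches sub[1] = 'd'
  Position 2 ('d'): matches sub[2] = 'd'
  Position 3 ('d'): no match needed
  Position 4 ('e'): matches sub[3] = 'e'
  Position 5 ('c'): no match needed
  Position 6 ('e'): no match needed
  Position 7 ('e'): no match needed
All 4 characters matched => is a subsequence

1


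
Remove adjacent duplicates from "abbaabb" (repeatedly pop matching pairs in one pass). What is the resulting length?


Input: abbaabb
Stack-based adjacent duplicate removal:
  Read 'a': push. Stack: a
  Read 'b': push. Stack: ab
  Read 'b': matches stack top 'b' => pop. Stack: a
  Read 'a': matches stack top 'a' => pop. Stack: (empty)
  Read 'a': push. Stack: a
  Read 'b': push. Stack: ab
  Read 'b': matches stack top 'b' => pop. Stack: a
Final stack: "a" (length 1)

1


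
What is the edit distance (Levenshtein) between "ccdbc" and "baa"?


Computing edit distance: "ccdbc" -> "baa"
DP table:
           b    a    a
      0    1    2    3
  c   1    1    2    3
  c   2    2    2    3
  d   3    3    3    3
  b   4    3    4    4
  c   5    4    4    5
Edit distance = dp[5][3] = 5

5


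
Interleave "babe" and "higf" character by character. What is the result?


Interleaving "babe" and "higf":
  Position 0: 'b' from first, 'h' from second => "bh"
  Position 1: 'a' from first, 'i' from second => "ai"
  Position 2: 'b' from first, 'g' from second => "bg"
  Position 3: 'e' from first, 'f' from second => "ef"
Result: bhaibgef

bhaibgef


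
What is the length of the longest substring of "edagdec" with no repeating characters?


Input: "edagdec"
Sliding window (track last position of each char):
  Position 0 ('e'): window [0,0] length 1 -- new best
  Position 1 ('d'): window [0,1] length 2 -- new best
  Position 2 ('a'): window [0,2] length 3 -- new best
  Position 3 ('g'): window [0,3] length 4 -- new best
  Position 4 ('d'): repeat (last at 1), move window start to 2
  Position 4 ('d'): window [2,4] length 3
  Position 5 ('e'): window [2,5] length 4
  Position 6 ('c'): window [2,6] length 5 -- new best
Longest substring with no repeats: "agdec" with length 5

5


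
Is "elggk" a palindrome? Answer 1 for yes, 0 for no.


Input: elggk
Reversed: kggle
  Compare pos 0 ('e') with pos 4 ('k'): MISMATCH
  Compare pos 1 ('l') with pos 3 ('g'): MISMATCH
Result: not a palindrome

0


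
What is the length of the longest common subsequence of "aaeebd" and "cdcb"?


LCS of "aaeebd" and "cdcb"
DP table:
           c    d    c    b
      0    0    0    0    0
  a   0    0    0    0    0
  a   0    0    0    0    0
  e   0    0    0    0    0
  e   0    0    0    0    0
  b   0    0    0    0    1
  d   0    0    1    1    1
LCS length = dp[6][4] = 1

1
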